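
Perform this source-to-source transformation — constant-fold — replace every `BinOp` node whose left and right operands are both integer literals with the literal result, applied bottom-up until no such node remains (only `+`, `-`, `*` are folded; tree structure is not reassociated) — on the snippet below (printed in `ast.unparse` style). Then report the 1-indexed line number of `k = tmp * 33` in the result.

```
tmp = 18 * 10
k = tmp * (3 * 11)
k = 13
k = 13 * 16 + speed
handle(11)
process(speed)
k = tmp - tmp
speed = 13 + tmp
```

Transformed code:
tmp = 180
k = tmp * 33
k = 13
k = 208 + speed
handle(11)
process(speed)
k = tmp - tmp
speed = 13 + tmp

2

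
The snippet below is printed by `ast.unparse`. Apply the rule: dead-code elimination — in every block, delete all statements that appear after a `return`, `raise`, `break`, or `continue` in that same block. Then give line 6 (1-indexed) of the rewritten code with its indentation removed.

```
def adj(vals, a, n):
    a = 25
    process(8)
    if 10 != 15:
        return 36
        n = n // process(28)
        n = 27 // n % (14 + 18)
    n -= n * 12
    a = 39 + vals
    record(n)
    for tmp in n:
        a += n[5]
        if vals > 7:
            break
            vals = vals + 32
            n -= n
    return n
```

n -= n * 12

Transformed code:
def adj(vals, a, n):
    a = 25
    process(8)
    if 10 != 15:
        return 36
    n -= n * 12
    a = 39 + vals
    record(n)
    for tmp in n:
        a += n[5]
        if vals > 7:
            break
    return n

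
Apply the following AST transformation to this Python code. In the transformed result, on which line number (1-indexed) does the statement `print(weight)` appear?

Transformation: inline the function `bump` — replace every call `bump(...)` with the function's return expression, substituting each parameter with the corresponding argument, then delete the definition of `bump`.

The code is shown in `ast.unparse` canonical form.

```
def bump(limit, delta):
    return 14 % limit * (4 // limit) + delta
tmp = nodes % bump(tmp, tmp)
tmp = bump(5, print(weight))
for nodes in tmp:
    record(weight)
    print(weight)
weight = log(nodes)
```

Transformed code:
tmp = nodes % (14 % tmp * (4 // tmp) + tmp)
tmp = 14 % 5 * (4 // 5) + print(weight)
for nodes in tmp:
    record(weight)
    print(weight)
weight = log(nodes)

5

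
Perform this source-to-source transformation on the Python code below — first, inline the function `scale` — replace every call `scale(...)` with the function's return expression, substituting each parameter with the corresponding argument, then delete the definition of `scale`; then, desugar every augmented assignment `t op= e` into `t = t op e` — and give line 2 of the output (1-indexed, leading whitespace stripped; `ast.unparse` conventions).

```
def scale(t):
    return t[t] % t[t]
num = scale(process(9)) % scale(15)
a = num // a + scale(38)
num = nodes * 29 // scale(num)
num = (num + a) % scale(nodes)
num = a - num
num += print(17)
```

a = num // a + 38[38] % 38[38]

Transformed code:
num = process(9)[process(9)] % process(9)[process(9)] % (15[15] % 15[15])
a = num // a + 38[38] % 38[38]
num = nodes * 29 // (num[num] % num[num])
num = (num + a) % (nodes[nodes] % nodes[nodes])
num = a - num
num = num + print(17)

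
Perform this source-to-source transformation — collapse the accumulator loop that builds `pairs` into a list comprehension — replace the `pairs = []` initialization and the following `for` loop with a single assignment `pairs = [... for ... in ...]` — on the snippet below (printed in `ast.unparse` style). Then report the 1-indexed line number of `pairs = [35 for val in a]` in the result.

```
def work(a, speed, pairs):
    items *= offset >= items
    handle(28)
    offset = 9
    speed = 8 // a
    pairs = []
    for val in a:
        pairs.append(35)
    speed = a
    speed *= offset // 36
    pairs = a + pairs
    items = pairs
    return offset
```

6

Transformed code:
def work(a, speed, pairs):
    items *= offset >= items
    handle(28)
    offset = 9
    speed = 8 // a
    pairs = [35 for val in a]
    speed = a
    speed *= offset // 36
    pairs = a + pairs
    items = pairs
    return offset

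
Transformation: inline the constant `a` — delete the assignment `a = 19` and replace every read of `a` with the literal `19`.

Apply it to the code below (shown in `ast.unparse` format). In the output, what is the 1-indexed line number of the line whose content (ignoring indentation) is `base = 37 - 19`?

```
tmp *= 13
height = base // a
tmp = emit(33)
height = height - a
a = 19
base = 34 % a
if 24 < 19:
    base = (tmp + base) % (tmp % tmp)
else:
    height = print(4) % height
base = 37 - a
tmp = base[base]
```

Transformed code:
tmp *= 13
height = base // 19
tmp = emit(33)
height = height - 19
base = 34 % 19
if 24 < 19:
    base = (tmp + base) % (tmp % tmp)
else:
    height = print(4) % height
base = 37 - 19
tmp = base[base]

10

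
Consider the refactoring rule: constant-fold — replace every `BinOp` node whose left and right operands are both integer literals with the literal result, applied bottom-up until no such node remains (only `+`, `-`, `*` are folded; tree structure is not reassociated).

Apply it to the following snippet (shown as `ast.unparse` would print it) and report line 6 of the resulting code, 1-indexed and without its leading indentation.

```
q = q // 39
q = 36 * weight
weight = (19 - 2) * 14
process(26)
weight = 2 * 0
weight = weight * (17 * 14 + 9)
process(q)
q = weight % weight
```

Transformed code:
q = q // 39
q = 36 * weight
weight = 238
process(26)
weight = 0
weight = weight * 247
process(q)
q = weight % weight

weight = weight * 247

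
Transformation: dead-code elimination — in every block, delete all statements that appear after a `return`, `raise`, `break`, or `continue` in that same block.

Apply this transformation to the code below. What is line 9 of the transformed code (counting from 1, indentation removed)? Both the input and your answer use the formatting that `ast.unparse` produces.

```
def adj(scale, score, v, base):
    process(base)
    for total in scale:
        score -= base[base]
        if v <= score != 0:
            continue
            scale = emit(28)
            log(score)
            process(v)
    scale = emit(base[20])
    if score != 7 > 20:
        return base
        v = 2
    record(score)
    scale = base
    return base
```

return base

Transformed code:
def adj(scale, score, v, base):
    process(base)
    for total in scale:
        score -= base[base]
        if v <= score != 0:
            continue
    scale = emit(base[20])
    if score != 7 > 20:
        return base
    record(score)
    scale = base
    return base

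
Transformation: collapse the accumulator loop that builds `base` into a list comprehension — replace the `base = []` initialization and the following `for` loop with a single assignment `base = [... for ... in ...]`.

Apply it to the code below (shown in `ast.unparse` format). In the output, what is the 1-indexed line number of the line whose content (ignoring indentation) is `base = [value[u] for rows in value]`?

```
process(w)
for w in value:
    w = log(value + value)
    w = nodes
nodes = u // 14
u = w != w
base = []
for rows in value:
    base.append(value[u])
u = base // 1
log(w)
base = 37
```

Transformed code:
process(w)
for w in value:
    w = log(value + value)
    w = nodes
nodes = u // 14
u = w != w
base = [value[u] for rows in value]
u = base // 1
log(w)
base = 37

7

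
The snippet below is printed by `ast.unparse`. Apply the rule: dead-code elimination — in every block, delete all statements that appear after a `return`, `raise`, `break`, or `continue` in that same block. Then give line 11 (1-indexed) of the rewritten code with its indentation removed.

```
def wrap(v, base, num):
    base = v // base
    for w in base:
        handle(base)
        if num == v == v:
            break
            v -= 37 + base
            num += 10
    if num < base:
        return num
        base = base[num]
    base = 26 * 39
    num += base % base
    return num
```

Transformed code:
def wrap(v, base, num):
    base = v // base
    for w in base:
        handle(base)
        if num == v == v:
            break
    if num < base:
        return num
    base = 26 * 39
    num += base % base
    return num

return num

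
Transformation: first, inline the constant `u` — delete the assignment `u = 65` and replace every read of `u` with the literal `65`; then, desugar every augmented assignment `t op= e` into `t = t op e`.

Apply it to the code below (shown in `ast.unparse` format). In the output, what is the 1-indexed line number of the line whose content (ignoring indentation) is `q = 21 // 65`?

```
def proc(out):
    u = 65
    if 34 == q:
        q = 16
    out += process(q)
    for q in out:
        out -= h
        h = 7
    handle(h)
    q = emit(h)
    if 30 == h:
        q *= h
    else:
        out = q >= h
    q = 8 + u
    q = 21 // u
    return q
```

15

Transformed code:
def proc(out):
    if 34 == q:
        q = 16
    out = out + process(q)
    for q in out:
        out = out - h
        h = 7
    handle(h)
    q = emit(h)
    if 30 == h:
        q = q * h
    else:
        out = q >= h
    q = 8 + 65
    q = 21 // 65
    return q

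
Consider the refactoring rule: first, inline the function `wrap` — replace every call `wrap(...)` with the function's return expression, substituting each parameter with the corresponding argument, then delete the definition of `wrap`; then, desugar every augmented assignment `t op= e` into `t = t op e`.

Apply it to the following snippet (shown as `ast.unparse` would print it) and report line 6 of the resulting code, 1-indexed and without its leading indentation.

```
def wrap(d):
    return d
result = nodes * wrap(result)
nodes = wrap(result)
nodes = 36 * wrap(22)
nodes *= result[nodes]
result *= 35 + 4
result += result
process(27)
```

result = result + result

Transformed code:
result = nodes * result
nodes = result
nodes = 36 * 22
nodes = nodes * result[nodes]
result = result * (35 + 4)
result = result + result
process(27)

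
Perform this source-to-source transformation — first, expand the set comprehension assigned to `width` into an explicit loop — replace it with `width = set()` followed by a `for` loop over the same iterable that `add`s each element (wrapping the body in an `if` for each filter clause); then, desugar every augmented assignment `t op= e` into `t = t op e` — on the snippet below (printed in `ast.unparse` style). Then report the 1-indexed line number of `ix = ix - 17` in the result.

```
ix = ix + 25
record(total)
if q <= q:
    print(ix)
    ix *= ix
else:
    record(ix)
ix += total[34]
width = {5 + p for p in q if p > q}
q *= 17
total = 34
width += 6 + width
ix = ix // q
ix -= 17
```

17

Transformed code:
ix = ix + 25
record(total)
if q <= q:
    print(ix)
    ix = ix * ix
else:
    record(ix)
ix = ix + total[34]
width = set()
for p in q:
    if p > q:
        width.add(5 + p)
q = q * 17
total = 34
width = width + (6 + width)
ix = ix // q
ix = ix - 17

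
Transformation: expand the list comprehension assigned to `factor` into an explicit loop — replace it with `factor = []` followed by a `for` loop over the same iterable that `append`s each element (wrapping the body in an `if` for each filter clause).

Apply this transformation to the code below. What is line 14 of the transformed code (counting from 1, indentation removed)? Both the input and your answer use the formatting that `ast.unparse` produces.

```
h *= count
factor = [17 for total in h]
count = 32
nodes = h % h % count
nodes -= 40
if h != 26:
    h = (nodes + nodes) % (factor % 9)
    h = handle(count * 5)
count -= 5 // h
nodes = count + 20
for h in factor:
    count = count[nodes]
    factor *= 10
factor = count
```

Transformed code:
h *= count
factor = []
for total in h:
    factor.append(17)
count = 32
nodes = h % h % count
nodes -= 40
if h != 26:
    h = (nodes + nodes) % (factor % 9)
    h = handle(count * 5)
count -= 5 // h
nodes = count + 20
for h in factor:
    count = count[nodes]
    factor *= 10
factor = count

count = count[nodes]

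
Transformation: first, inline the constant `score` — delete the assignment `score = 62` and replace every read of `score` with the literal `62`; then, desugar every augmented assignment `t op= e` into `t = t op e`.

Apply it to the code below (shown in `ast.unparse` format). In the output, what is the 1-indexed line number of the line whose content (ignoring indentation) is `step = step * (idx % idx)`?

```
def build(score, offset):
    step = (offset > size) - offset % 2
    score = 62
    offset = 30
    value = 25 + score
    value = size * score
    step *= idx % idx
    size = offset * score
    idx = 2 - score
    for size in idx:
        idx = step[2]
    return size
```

6

Transformed code:
def build(score, offset):
    step = (offset > size) - offset % 2
    offset = 30
    value = 25 + 62
    value = size * 62
    step = step * (idx % idx)
    size = offset * 62
    idx = 2 - 62
    for size in idx:
        idx = step[2]
    return size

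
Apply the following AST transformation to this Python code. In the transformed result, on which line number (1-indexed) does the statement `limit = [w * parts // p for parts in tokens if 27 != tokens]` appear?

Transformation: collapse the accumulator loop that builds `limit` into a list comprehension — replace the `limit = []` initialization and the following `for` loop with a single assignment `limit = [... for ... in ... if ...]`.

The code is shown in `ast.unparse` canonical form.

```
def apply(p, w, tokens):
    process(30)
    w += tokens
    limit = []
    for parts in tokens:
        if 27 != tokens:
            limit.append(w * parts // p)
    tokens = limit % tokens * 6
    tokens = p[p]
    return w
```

4

Transformed code:
def apply(p, w, tokens):
    process(30)
    w += tokens
    limit = [w * parts // p for parts in tokens if 27 != tokens]
    tokens = limit % tokens * 6
    tokens = p[p]
    return w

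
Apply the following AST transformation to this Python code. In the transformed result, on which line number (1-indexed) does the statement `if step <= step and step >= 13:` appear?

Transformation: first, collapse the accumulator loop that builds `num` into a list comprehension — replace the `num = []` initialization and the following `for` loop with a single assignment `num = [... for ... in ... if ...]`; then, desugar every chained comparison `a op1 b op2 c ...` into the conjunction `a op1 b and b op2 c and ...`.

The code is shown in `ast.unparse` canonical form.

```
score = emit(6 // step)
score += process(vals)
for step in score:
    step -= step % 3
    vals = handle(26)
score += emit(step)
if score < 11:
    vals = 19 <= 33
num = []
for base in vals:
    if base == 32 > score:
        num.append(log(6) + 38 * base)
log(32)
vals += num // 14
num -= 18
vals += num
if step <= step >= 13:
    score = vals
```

Transformed code:
score = emit(6 // step)
score += process(vals)
for step in score:
    step -= step % 3
    vals = handle(26)
score += emit(step)
if score < 11:
    vals = 19 <= 33
num = [log(6) + 38 * base for base in vals if base == 32 and 32 > score]
log(32)
vals += num // 14
num -= 18
vals += num
if step <= step and step >= 13:
    score = vals

14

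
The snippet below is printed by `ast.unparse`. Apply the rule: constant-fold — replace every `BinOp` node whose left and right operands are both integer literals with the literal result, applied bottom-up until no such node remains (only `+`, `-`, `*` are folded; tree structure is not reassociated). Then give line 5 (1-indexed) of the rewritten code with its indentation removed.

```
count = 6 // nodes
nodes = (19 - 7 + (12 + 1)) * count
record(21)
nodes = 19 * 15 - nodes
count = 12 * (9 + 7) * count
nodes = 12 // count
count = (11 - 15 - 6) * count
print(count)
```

Transformed code:
count = 6 // nodes
nodes = 25 * count
record(21)
nodes = 285 - nodes
count = 192 * count
nodes = 12 // count
count = -10 * count
print(count)

count = 192 * count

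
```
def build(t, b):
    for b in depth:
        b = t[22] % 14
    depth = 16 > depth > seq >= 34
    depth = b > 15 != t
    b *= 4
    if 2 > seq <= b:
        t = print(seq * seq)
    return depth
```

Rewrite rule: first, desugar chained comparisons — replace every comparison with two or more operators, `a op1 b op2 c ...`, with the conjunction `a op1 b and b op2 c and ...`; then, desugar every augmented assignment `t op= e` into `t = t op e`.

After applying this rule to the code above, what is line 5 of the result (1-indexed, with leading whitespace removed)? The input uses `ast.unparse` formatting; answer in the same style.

Transformed code:
def build(t, b):
    for b in depth:
        b = t[22] % 14
    depth = 16 > depth and depth > seq and (seq >= 34)
    depth = b > 15 and 15 != t
    b = b * 4
    if 2 > seq and seq <= b:
        t = print(seq * seq)
    return depth

depth = b > 15 and 15 != t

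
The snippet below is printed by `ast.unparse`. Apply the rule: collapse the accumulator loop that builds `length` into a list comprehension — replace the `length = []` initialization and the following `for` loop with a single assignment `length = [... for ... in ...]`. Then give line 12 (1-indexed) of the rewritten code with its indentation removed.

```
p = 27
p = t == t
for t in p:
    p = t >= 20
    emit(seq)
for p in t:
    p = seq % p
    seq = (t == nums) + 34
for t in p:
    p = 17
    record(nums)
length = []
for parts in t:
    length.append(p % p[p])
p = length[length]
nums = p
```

Transformed code:
p = 27
p = t == t
for t in p:
    p = t >= 20
    emit(seq)
for p in t:
    p = seq % p
    seq = (t == nums) + 34
for t in p:
    p = 17
    record(nums)
length = [p % p[p] for parts in t]
p = length[length]
nums = p

length = [p % p[p] for parts in t]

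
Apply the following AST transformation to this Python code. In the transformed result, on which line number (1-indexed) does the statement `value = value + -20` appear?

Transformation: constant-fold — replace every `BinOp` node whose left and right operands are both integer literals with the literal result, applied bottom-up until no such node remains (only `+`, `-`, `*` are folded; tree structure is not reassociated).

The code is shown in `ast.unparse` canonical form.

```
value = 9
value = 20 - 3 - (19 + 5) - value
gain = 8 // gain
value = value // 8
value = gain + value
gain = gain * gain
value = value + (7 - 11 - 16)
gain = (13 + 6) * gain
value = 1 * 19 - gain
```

7

Transformed code:
value = 9
value = -7 - value
gain = 8 // gain
value = value // 8
value = gain + value
gain = gain * gain
value = value + -20
gain = 19 * gain
value = 19 - gain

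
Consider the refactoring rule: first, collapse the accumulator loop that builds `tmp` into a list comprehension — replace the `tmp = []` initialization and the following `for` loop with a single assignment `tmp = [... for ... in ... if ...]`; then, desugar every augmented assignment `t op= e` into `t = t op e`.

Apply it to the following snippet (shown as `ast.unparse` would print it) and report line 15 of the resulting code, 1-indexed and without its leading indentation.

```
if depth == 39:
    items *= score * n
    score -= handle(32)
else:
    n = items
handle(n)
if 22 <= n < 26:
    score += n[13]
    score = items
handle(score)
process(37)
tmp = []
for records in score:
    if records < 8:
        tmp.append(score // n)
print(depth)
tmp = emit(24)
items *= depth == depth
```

items = items * (depth == depth)

Transformed code:
if depth == 39:
    items = items * (score * n)
    score = score - handle(32)
else:
    n = items
handle(n)
if 22 <= n < 26:
    score = score + n[13]
    score = items
handle(score)
process(37)
tmp = [score // n for records in score if records < 8]
print(depth)
tmp = emit(24)
items = items * (depth == depth)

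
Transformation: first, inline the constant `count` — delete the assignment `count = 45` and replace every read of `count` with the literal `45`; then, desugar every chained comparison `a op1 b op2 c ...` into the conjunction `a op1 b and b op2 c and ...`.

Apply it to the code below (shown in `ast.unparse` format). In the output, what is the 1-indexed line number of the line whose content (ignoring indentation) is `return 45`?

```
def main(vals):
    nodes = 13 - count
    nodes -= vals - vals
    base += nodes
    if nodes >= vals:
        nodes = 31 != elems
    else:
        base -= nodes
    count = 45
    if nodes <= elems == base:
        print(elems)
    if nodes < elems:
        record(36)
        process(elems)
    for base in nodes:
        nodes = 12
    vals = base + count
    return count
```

Transformed code:
def main(vals):
    nodes = 13 - 45
    nodes -= vals - vals
    base += nodes
    if nodes >= vals:
        nodes = 31 != elems
    else:
        base -= nodes
    if nodes <= elems and elems == base:
        print(elems)
    if nodes < elems:
        record(36)
        process(elems)
    for base in nodes:
        nodes = 12
    vals = base + 45
    return 45

17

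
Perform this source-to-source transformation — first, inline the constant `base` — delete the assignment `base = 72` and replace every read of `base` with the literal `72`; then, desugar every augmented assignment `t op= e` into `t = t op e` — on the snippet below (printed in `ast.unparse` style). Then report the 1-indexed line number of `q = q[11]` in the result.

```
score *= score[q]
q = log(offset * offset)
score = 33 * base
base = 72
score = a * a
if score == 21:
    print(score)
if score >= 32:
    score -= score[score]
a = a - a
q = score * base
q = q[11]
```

Transformed code:
score = score * score[q]
q = log(offset * offset)
score = 33 * 72
score = a * a
if score == 21:
    print(score)
if score >= 32:
    score = score - score[score]
a = a - a
q = score * 72
q = q[11]

11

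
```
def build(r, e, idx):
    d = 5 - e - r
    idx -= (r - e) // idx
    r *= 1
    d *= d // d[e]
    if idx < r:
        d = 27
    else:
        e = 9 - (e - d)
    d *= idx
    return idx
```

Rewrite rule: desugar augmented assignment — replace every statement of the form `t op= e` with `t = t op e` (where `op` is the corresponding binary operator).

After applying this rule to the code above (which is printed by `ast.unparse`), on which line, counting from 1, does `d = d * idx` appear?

Transformed code:
def build(r, e, idx):
    d = 5 - e - r
    idx = idx - (r - e) // idx
    r = r * 1
    d = d * (d // d[e])
    if idx < r:
        d = 27
    else:
        e = 9 - (e - d)
    d = d * idx
    return idx

10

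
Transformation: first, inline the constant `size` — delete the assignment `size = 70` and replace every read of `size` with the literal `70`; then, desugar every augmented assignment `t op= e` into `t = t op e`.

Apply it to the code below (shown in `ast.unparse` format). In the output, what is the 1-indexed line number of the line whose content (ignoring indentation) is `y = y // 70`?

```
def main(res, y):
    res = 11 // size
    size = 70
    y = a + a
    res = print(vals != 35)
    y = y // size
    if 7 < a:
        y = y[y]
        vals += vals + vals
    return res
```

Transformed code:
def main(res, y):
    res = 11 // 70
    y = a + a
    res = print(vals != 35)
    y = y // 70
    if 7 < a:
        y = y[y]
        vals = vals + (vals + vals)
    return res

5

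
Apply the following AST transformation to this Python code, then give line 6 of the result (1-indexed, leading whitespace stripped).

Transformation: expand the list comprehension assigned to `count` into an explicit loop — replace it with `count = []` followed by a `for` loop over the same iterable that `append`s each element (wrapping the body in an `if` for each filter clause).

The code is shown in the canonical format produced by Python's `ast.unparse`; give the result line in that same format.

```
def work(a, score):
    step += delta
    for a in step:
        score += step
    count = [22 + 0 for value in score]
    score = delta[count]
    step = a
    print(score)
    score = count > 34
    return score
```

for value in score:

Transformed code:
def work(a, score):
    step += delta
    for a in step:
        score += step
    count = []
    for value in score:
        count.append(22 + 0)
    score = delta[count]
    step = a
    print(score)
    score = count > 34
    return score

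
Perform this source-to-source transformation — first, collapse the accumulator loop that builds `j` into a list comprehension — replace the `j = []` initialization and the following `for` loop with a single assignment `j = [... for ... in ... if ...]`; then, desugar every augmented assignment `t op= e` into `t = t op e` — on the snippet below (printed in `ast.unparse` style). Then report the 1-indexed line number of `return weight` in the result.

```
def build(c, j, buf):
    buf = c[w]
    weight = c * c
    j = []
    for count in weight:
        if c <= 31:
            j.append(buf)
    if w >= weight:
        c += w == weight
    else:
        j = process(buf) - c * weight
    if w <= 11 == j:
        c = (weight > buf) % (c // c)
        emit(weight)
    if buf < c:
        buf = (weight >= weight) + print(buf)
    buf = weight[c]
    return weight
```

Transformed code:
def build(c, j, buf):
    buf = c[w]
    weight = c * c
    j = [buf for count in weight if c <= 31]
    if w >= weight:
        c = c + (w == weight)
    else:
        j = process(buf) - c * weight
    if w <= 11 == j:
        c = (weight > buf) % (c // c)
        emit(weight)
    if buf < c:
        buf = (weight >= weight) + print(buf)
    buf = weight[c]
    return weight

15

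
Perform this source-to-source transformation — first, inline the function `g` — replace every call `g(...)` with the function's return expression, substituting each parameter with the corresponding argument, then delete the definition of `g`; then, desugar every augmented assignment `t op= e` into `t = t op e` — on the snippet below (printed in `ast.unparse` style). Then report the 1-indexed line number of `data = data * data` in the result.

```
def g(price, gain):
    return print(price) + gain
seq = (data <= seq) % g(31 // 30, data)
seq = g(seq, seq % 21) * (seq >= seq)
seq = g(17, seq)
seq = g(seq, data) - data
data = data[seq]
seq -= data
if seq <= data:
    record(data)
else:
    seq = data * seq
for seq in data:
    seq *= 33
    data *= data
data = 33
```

Transformed code:
seq = (data <= seq) % (print(31 // 30) + data)
seq = (print(seq) + seq % 21) * (seq >= seq)
seq = print(17) + seq
seq = print(seq) + data - data
data = data[seq]
seq = seq - data
if seq <= data:
    record(data)
else:
    seq = data * seq
for seq in data:
    seq = seq * 33
    data = data * data
data = 33

13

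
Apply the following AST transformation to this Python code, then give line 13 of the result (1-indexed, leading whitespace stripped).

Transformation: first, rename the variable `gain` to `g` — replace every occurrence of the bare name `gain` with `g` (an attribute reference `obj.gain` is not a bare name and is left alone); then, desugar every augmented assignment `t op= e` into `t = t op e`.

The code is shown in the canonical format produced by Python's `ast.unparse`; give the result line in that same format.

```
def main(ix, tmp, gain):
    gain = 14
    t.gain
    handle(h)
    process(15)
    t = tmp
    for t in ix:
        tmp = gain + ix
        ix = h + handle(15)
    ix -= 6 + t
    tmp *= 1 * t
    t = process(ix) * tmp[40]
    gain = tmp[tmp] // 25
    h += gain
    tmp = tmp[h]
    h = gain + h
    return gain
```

g = tmp[tmp] // 25

Transformed code:
def main(ix, tmp, g):
    g = 14
    t.gain
    handle(h)
    process(15)
    t = tmp
    for t in ix:
        tmp = g + ix
        ix = h + handle(15)
    ix = ix - (6 + t)
    tmp = tmp * (1 * t)
    t = process(ix) * tmp[40]
    g = tmp[tmp] // 25
    h = h + g
    tmp = tmp[h]
    h = g + h
    return g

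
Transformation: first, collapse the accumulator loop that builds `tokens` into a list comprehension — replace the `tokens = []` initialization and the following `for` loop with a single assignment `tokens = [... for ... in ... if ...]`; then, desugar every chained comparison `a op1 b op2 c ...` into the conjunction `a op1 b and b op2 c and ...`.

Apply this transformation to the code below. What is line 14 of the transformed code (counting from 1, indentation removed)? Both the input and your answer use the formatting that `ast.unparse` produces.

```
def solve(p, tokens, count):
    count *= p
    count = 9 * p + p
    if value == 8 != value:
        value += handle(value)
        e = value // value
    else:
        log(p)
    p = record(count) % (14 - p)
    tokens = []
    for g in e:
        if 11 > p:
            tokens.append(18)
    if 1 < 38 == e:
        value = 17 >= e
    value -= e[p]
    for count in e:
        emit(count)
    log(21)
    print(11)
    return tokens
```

for count in e:

Transformed code:
def solve(p, tokens, count):
    count *= p
    count = 9 * p + p
    if value == 8 and 8 != value:
        value += handle(value)
        e = value // value
    else:
        log(p)
    p = record(count) % (14 - p)
    tokens = [18 for g in e if 11 > p]
    if 1 < 38 and 38 == e:
        value = 17 >= e
    value -= e[p]
    for count in e:
        emit(count)
    log(21)
    print(11)
    return tokens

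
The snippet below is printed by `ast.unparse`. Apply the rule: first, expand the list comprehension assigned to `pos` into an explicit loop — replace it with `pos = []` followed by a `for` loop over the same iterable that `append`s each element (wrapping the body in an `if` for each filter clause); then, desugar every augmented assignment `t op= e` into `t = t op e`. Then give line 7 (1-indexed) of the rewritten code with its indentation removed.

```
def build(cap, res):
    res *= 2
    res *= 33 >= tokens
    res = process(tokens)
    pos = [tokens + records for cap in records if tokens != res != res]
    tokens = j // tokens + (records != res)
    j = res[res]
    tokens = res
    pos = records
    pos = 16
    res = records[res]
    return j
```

Transformed code:
def build(cap, res):
    res = res * 2
    res = res * (33 >= tokens)
    res = process(tokens)
    pos = []
    for cap in records:
        if tokens != res != res:
            pos.append(tokens + records)
    tokens = j // tokens + (records != res)
    j = res[res]
    tokens = res
    pos = records
    pos = 16
    res = records[res]
    return j

if tokens != res != res:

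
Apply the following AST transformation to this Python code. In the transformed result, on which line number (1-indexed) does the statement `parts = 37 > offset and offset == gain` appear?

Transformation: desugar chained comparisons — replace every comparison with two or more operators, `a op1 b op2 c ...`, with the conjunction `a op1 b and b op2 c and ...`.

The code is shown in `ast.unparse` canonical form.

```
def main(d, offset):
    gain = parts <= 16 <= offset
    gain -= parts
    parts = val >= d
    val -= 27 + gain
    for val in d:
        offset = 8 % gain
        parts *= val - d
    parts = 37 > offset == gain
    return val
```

Transformed code:
def main(d, offset):
    gain = parts <= 16 and 16 <= offset
    gain -= parts
    parts = val >= d
    val -= 27 + gain
    for val in d:
        offset = 8 % gain
        parts *= val - d
    parts = 37 > offset and offset == gain
    return val

9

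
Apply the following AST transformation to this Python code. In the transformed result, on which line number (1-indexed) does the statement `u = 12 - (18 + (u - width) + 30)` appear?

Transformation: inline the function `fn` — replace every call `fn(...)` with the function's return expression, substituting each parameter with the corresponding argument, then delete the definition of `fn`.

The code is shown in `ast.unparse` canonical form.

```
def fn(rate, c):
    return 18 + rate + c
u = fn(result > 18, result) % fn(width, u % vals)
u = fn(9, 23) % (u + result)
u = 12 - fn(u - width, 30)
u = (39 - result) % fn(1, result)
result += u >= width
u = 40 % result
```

3

Transformed code:
u = (18 + (result > 18) + result) % (18 + width + u % vals)
u = (18 + 9 + 23) % (u + result)
u = 12 - (18 + (u - width) + 30)
u = (39 - result) % (18 + 1 + result)
result += u >= width
u = 40 % result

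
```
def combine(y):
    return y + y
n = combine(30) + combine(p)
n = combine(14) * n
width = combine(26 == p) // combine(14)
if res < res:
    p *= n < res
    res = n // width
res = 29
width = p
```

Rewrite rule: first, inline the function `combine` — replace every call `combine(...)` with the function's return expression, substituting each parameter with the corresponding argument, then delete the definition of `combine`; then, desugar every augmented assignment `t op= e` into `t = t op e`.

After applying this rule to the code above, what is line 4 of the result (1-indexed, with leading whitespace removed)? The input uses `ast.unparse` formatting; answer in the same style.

Transformed code:
n = 30 + 30 + (p + p)
n = (14 + 14) * n
width = ((26 == p) + (26 == p)) // (14 + 14)
if res < res:
    p = p * (n < res)
    res = n // width
res = 29
width = p

if res < res:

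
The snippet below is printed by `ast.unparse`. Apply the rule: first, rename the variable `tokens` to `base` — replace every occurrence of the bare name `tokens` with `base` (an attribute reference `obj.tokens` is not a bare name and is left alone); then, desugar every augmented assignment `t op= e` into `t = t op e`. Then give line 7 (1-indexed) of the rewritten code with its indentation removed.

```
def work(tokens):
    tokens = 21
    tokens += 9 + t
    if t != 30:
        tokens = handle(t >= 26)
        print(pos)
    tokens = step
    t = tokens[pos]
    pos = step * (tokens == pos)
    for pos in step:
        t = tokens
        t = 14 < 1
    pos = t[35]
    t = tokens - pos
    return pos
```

base = step

Transformed code:
def work(base):
    base = 21
    base = base + (9 + t)
    if t != 30:
        base = handle(t >= 26)
        print(pos)
    base = step
    t = base[pos]
    pos = step * (base == pos)
    for pos in step:
        t = base
        t = 14 < 1
    pos = t[35]
    t = base - pos
    return pos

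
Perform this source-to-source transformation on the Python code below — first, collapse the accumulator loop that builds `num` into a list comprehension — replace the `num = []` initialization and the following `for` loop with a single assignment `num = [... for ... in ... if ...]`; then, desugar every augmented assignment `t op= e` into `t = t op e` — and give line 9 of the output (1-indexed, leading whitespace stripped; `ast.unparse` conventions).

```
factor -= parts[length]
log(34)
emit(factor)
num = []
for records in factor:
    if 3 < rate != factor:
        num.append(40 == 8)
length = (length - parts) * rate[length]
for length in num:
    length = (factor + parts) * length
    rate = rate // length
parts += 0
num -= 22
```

Transformed code:
factor = factor - parts[length]
log(34)
emit(factor)
num = [40 == 8 for records in factor if 3 < rate != factor]
length = (length - parts) * rate[length]
for length in num:
    length = (factor + parts) * length
    rate = rate // length
parts = parts + 0
num = num - 22

parts = parts + 0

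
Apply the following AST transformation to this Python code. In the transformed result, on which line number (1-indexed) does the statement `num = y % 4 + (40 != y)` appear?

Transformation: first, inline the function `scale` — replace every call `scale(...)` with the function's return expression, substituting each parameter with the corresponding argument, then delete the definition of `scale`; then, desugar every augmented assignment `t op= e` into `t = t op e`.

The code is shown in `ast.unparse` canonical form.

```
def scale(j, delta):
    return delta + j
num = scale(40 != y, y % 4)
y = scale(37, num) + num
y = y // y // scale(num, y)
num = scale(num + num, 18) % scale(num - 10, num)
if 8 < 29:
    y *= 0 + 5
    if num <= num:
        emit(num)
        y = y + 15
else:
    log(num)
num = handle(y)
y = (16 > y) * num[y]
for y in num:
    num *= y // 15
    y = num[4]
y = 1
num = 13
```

Transformed code:
num = y % 4 + (40 != y)
y = num + 37 + num
y = y // y // (y + num)
num = (18 + (num + num)) % (num + (num - 10))
if 8 < 29:
    y = y * (0 + 5)
    if num <= num:
        emit(num)
        y = y + 15
else:
    log(num)
num = handle(y)
y = (16 > y) * num[y]
for y in num:
    num = num * (y // 15)
    y = num[4]
y = 1
num = 13

1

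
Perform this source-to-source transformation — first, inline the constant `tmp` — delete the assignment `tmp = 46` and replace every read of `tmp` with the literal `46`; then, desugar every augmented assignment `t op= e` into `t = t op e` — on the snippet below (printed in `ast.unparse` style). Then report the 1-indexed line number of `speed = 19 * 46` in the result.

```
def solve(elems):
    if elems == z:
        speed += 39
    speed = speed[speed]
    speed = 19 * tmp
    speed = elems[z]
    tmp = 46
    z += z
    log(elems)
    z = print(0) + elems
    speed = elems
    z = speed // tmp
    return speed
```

Transformed code:
def solve(elems):
    if elems == z:
        speed = speed + 39
    speed = speed[speed]
    speed = 19 * 46
    speed = elems[z]
    z = z + z
    log(elems)
    z = print(0) + elems
    speed = elems
    z = speed // 46
    return speed

5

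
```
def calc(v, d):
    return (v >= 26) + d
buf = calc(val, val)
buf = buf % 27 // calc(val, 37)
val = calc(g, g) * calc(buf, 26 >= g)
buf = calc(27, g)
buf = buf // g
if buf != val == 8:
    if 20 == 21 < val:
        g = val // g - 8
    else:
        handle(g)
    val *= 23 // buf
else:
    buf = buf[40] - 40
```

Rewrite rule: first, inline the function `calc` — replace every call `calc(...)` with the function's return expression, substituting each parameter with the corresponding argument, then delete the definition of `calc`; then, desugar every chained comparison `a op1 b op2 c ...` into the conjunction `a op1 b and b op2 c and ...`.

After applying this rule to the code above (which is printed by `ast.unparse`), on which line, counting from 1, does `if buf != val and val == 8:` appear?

Transformed code:
buf = (val >= 26) + val
buf = buf % 27 // ((val >= 26) + 37)
val = ((g >= 26) + g) * ((buf >= 26) + (26 >= g))
buf = (27 >= 26) + g
buf = buf // g
if buf != val and val == 8:
    if 20 == 21 and 21 < val:
        g = val // g - 8
    else:
        handle(g)
    val *= 23 // buf
else:
    buf = buf[40] - 40

6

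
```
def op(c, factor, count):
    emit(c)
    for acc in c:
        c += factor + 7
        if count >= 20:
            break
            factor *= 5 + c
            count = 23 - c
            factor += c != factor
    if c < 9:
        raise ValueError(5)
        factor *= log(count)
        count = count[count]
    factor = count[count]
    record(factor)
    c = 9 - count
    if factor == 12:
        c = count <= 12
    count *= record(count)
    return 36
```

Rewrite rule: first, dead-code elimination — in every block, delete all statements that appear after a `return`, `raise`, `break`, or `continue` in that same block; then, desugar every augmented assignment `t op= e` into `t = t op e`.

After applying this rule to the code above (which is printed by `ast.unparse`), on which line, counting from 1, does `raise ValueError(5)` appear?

Transformed code:
def op(c, factor, count):
    emit(c)
    for acc in c:
        c = c + (factor + 7)
        if count >= 20:
            break
    if c < 9:
        raise ValueError(5)
    factor = count[count]
    record(factor)
    c = 9 - count
    if factor == 12:
        c = count <= 12
    count = count * record(count)
    return 36

8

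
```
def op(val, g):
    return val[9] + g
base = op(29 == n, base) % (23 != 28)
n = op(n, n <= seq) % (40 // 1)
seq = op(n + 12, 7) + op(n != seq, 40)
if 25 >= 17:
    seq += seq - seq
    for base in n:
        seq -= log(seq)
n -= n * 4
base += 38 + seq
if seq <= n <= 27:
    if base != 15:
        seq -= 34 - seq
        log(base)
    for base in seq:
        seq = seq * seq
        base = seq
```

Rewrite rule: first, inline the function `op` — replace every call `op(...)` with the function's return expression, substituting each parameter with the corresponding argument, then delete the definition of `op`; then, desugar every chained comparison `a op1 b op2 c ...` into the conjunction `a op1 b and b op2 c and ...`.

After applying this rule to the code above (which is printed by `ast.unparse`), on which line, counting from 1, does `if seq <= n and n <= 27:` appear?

Transformed code:
base = ((29 == n)[9] + base) % (23 != 28)
n = (n[9] + (n <= seq)) % (40 // 1)
seq = (n + 12)[9] + 7 + ((n != seq)[9] + 40)
if 25 >= 17:
    seq += seq - seq
    for base in n:
        seq -= log(seq)
n -= n * 4
base += 38 + seq
if seq <= n and n <= 27:
    if base != 15:
        seq -= 34 - seq
        log(base)
    for base in seq:
        seq = seq * seq
        base = seq

10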